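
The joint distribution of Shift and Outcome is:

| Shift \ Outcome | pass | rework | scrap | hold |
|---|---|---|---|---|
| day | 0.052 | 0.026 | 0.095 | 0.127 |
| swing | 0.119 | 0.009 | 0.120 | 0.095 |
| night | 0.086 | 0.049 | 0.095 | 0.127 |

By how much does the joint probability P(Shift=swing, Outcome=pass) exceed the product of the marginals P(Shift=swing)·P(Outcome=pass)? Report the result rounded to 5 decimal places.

0.03085

P(Shift=swing) = 0.119 + 0.009 + 0.120 + 0.095 = 0.343.
P(Outcome=pass) = 0.052 + 0.119 + 0.086 = 0.257.
P(Shift=swing, Outcome=pass) − P(Shift=swing)P(Outcome=pass) = 0.119 − 0.343×0.257 = 0.03085.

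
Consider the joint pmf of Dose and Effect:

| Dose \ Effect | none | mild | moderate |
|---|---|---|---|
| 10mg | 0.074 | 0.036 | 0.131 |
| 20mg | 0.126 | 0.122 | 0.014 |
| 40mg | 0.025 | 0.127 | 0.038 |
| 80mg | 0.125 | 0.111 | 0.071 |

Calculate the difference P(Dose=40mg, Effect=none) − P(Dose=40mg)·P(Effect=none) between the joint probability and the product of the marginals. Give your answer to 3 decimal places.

P(Dose=40mg) = 0.025 + 0.127 + 0.038 = 0.190.
P(Effect=none) = 0.074 + 0.126 + 0.025 + 0.125 = 0.350.
P(Dose=40mg, Effect=none) − P(Dose=40mg)P(Effect=none) = 0.025 − 0.190×0.350 = -0.042.

-0.042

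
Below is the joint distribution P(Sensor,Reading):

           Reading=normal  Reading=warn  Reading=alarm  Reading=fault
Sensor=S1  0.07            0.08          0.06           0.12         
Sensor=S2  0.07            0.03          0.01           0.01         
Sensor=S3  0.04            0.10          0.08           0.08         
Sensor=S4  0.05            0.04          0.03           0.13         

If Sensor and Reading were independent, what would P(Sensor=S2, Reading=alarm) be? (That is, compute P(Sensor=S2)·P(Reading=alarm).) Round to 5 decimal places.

0.02160

P(Sensor=S2) = 0.07 + 0.03 + 0.01 + 0.01 = 0.12.
P(Reading=alarm) = 0.06 + 0.01 + 0.08 + 0.03 = 0.18.
Product: 0.12 × 0.18 = 0.02160.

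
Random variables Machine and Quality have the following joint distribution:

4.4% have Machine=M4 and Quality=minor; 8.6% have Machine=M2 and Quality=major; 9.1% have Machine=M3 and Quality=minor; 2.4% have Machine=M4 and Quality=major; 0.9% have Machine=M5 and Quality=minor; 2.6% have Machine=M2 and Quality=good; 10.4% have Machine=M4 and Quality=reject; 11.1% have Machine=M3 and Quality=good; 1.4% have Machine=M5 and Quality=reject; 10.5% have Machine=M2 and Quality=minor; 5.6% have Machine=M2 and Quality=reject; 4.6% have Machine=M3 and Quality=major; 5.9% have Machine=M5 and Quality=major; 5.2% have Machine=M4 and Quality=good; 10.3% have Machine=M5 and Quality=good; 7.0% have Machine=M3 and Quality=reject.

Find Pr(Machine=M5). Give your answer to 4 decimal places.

0.1850

P(Machine=M5) = 0.103 + 0.009 + 0.059 + 0.014 = 0.185.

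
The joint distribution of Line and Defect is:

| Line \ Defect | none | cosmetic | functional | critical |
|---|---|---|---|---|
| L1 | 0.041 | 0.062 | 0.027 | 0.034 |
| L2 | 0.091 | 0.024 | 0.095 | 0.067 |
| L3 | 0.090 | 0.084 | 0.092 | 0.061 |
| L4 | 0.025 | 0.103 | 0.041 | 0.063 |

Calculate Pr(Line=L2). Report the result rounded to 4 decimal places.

P(Line=L2) = 0.091 + 0.024 + 0.095 + 0.067 = 0.277.

0.2770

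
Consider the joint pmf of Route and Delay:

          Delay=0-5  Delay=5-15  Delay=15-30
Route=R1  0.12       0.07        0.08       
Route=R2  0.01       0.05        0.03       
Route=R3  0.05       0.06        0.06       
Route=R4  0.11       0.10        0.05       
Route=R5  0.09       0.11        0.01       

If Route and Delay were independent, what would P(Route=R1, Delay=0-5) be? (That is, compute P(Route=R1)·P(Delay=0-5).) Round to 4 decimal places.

0.1026

P(Route=R1) = 0.12 + 0.07 + 0.08 = 0.27.
P(Delay=0-5) = 0.12 + 0.01 + 0.05 + 0.11 + 0.09 = 0.38.
Product: 0.27 × 0.38 = 0.1026.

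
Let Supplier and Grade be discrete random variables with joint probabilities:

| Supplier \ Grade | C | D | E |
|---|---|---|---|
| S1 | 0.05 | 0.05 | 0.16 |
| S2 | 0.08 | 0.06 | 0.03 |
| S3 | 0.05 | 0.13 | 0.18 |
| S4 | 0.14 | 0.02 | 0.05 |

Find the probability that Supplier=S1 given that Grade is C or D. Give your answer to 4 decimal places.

0.1724

P(Grade=C) = 0.05 + 0.08 + 0.05 + 0.14 = 0.32.
P(Grade=D) = 0.05 + 0.06 + 0.13 + 0.02 = 0.26.
P(Grade ∈ {C, D}) = 0.32 + 0.26 = 0.58; P(Supplier=S1, Grade ∈ {C, D}) = 0.05 + 0.05 = 0.10.
P(Supplier=S1 | Grade ∈ {C, D}) = 0.10/0.58 = 0.1724.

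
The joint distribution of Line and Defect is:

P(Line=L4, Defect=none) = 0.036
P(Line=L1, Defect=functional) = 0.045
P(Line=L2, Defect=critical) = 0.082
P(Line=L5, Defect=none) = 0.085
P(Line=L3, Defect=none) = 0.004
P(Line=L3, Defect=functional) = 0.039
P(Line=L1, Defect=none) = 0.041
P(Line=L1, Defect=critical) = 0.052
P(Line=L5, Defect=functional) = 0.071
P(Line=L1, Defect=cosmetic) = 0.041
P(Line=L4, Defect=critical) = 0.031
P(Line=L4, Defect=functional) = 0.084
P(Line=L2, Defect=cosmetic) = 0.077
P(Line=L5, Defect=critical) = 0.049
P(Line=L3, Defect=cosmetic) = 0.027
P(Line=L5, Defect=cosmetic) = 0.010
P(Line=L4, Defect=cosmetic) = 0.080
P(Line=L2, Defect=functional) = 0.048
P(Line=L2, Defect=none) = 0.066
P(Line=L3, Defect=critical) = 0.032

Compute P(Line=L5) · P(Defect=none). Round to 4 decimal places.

P(Line=L5) = 0.085 + 0.010 + 0.071 + 0.049 = 0.215.
P(Defect=none) = 0.041 + 0.066 + 0.004 + 0.036 + 0.085 = 0.232.
Product: 0.215 × 0.232 = 0.0499.

0.0499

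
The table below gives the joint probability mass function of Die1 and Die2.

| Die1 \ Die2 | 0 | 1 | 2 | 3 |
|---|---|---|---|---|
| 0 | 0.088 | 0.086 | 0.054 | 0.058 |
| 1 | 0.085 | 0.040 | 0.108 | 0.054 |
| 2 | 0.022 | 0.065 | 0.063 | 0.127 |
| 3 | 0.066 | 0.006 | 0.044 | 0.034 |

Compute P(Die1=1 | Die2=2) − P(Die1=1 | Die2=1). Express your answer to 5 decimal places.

P(Die2=2) = 0.054 + 0.108 + 0.063 + 0.044 = 0.269; P(Die1=1 | Die2=2) = 0.108/0.269 = 0.401487.
P(Die2=1) = 0.086 + 0.040 + 0.065 + 0.006 = 0.197; P(Die1=1 | Die2=1) = 0.040/0.197 = 0.203046.
Difference = 0.19844.

0.19844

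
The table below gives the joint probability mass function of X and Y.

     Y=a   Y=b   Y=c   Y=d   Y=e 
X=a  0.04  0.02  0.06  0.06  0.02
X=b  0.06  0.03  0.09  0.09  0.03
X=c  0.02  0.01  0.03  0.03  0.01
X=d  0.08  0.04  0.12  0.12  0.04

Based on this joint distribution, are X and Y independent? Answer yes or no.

yes

Every cell satisfies P(X,Y) = P(X)·P(Y). For instance P(X=c) = 0.10, P(Y=a) = 0.20, and 0.10×0.20 = 0.02 matches the joint entry. So X and Y are independent.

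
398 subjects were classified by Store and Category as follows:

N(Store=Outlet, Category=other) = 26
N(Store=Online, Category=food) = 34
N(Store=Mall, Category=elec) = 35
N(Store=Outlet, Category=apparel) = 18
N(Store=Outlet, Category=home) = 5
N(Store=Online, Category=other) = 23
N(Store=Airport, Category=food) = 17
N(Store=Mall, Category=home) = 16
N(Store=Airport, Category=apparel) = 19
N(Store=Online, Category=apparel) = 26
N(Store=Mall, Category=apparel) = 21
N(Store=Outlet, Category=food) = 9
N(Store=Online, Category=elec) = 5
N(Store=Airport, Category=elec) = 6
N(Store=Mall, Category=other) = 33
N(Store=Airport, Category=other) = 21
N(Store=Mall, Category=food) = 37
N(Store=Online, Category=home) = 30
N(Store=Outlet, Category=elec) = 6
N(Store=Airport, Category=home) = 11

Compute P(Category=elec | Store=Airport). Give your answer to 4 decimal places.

Total with Store=Airport: 17 + 19 + 6 + 11 + 21 = 74.
P(Category=elec | Store=Airport) = 6/74 = 0.0811.

0.0811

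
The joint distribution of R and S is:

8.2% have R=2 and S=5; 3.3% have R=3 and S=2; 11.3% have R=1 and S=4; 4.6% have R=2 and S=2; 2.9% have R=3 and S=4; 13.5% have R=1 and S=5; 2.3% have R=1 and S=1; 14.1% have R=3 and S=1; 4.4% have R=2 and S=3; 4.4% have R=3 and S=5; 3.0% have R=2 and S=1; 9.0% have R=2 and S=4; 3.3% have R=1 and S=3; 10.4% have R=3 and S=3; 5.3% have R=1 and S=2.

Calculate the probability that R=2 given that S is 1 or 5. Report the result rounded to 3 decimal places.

P(S=1) = 0.023 + 0.030 + 0.141 = 0.194.
P(S=5) = 0.135 + 0.082 + 0.044 = 0.261.
P(S ∈ {1, 5}) = 0.194 + 0.261 = 0.455; P(R=2, S ∈ {1, 5}) = 0.030 + 0.082 = 0.112.
P(R=2 | S ∈ {1, 5}) = 0.112/0.455 = 0.246.

0.246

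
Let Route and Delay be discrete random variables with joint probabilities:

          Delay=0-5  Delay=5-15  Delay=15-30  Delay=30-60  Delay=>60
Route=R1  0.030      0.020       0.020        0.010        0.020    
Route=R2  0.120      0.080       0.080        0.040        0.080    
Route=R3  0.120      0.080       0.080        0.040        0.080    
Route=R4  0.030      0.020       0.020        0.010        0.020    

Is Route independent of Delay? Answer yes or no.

Every cell satisfies P(Route,Delay) = P(Route)·P(Delay). For instance P(Route=R1) = 0.100, P(Delay=5-15) = 0.200, and 0.100×0.200 = 0.020 matches the joint entry. So Route and Delay are independent.

yes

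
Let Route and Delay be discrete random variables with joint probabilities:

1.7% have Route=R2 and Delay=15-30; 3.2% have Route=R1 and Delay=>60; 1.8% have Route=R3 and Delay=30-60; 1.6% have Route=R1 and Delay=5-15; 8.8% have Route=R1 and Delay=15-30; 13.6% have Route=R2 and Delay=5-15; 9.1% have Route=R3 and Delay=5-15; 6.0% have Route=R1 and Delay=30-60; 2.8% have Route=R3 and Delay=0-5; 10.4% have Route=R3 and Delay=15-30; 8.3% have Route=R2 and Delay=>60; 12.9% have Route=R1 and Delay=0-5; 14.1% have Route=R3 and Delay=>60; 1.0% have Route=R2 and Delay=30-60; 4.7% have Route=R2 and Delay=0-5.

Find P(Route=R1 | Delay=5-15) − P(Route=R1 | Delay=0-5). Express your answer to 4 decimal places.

-0.5665

P(Delay=5-15) = 0.016 + 0.136 + 0.091 = 0.243; P(Route=R1 | Delay=5-15) = 0.016/0.243 = 0.06584.
P(Delay=0-5) = 0.129 + 0.047 + 0.028 = 0.204; P(Route=R1 | Delay=0-5) = 0.129/0.204 = 0.63235.
Difference = -0.5665.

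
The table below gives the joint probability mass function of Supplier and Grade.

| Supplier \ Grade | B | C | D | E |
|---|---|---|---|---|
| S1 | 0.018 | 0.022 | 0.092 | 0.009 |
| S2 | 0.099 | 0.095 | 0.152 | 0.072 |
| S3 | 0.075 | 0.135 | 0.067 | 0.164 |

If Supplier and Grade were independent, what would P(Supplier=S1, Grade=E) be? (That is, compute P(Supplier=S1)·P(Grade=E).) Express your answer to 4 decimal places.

0.0345

P(Supplier=S1) = 0.018 + 0.022 + 0.092 + 0.009 = 0.141.
P(Grade=E) = 0.009 + 0.072 + 0.164 = 0.245.
Product: 0.141 × 0.245 = 0.0345.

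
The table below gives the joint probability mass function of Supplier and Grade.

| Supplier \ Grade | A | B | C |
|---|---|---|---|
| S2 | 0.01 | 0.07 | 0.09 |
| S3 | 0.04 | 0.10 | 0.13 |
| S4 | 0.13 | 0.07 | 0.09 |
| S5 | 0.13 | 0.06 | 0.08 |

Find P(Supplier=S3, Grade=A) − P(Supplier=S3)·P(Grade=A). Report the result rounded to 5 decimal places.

-0.04370

P(Supplier=S3) = 0.04 + 0.10 + 0.13 = 0.27.
P(Grade=A) = 0.01 + 0.04 + 0.13 + 0.13 = 0.31.
P(Supplier=S3, Grade=A) − P(Supplier=S3)P(Grade=A) = 0.04 − 0.27×0.31 = -0.04370.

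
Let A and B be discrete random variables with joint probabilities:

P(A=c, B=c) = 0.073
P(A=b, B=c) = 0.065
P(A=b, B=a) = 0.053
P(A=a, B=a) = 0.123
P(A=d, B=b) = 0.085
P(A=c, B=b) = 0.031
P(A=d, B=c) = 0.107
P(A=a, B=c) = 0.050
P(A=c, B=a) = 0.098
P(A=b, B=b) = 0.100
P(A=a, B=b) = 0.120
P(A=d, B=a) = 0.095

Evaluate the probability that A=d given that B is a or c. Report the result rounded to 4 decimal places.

P(B=a) = 0.123 + 0.053 + 0.098 + 0.095 = 0.369.
P(B=c) = 0.050 + 0.065 + 0.073 + 0.107 = 0.295.
P(B ∈ {a, c}) = 0.369 + 0.295 = 0.664; P(A=d, B ∈ {a, c}) = 0.095 + 0.107 = 0.202.
P(A=d | B ∈ {a, c}) = 0.202/0.664 = 0.3042.

0.3042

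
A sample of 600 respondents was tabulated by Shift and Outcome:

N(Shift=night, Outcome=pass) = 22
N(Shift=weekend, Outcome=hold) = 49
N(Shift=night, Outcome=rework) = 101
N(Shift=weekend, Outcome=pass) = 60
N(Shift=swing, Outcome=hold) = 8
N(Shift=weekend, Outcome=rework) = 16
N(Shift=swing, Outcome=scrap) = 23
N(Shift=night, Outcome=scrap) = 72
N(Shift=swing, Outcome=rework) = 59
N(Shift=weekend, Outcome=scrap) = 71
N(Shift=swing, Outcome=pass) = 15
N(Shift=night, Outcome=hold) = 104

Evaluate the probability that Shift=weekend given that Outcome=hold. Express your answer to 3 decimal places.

0.304

Total with Outcome=hold: 8 + 104 + 49 = 161.
P(Shift=weekend | Outcome=hold) = 49/161 = 0.304.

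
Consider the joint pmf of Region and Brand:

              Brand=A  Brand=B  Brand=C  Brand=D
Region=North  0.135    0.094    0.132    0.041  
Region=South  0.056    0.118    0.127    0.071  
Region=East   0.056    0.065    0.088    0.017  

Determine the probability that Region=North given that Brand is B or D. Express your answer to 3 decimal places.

P(Brand=B) = 0.094 + 0.118 + 0.065 = 0.277.
P(Brand=D) = 0.041 + 0.071 + 0.017 = 0.129.
P(Brand ∈ {B, D}) = 0.277 + 0.129 = 0.406; P(Region=North, Brand ∈ {B, D}) = 0.094 + 0.041 = 0.135.
P(Region=North | Brand ∈ {B, D}) = 0.135/0.406 = 0.333.

0.333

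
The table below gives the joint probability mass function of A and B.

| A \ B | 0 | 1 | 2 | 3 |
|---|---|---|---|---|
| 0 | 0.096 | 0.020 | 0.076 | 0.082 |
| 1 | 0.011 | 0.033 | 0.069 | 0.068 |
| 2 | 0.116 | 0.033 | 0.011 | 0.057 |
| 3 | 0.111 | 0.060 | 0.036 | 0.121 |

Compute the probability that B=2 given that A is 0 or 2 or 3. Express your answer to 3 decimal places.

0.150

P(A=0) = 0.096 + 0.020 + 0.076 + 0.082 = 0.274.
P(A=2) = 0.116 + 0.033 + 0.011 + 0.057 = 0.217.
P(A=3) = 0.111 + 0.060 + 0.036 + 0.121 = 0.328.
P(A ∈ {0, 2, 3}) = 0.274 + 0.217 + 0.328 = 0.819; P(B=2, A ∈ {0, 2, 3}) = 0.076 + 0.011 + 0.036 = 0.123.
P(B=2 | A ∈ {0, 2, 3}) = 0.123/0.819 = 0.150.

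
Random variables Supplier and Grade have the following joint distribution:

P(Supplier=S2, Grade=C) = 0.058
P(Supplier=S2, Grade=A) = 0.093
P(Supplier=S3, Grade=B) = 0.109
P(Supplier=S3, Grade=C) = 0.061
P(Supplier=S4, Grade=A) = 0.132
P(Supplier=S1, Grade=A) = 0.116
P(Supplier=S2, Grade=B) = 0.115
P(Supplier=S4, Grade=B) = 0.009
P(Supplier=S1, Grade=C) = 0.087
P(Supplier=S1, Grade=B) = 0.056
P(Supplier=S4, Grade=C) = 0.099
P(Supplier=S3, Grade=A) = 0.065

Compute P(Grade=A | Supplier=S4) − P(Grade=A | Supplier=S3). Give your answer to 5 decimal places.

0.27340

P(Supplier=S4) = 0.132 + 0.009 + 0.099 = 0.240; P(Grade=A | Supplier=S4) = 0.132/0.240 = 0.550000.
P(Supplier=S3) = 0.065 + 0.109 + 0.061 = 0.235; P(Grade=A | Supplier=S3) = 0.065/0.235 = 0.276596.
Difference = 0.27340.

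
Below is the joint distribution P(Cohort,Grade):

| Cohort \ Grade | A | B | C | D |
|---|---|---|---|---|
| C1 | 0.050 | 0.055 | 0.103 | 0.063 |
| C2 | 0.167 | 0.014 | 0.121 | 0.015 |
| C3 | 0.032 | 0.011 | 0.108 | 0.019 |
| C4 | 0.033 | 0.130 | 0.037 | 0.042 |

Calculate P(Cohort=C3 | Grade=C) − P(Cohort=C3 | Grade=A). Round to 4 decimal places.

P(Grade=C) = 0.103 + 0.121 + 0.108 + 0.037 = 0.369; P(Cohort=C3 | Grade=C) = 0.108/0.369 = 0.29268.
P(Grade=A) = 0.050 + 0.167 + 0.032 + 0.033 = 0.282; P(Cohort=C3 | Grade=A) = 0.032/0.282 = 0.11348.
Difference = 0.1792.

0.1792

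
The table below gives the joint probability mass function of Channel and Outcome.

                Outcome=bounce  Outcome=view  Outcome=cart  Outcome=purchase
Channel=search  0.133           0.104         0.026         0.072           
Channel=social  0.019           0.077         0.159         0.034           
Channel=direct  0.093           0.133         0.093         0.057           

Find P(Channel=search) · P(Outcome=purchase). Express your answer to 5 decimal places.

P(Channel=search) = 0.133 + 0.104 + 0.026 + 0.072 = 0.335.
P(Outcome=purchase) = 0.072 + 0.034 + 0.057 = 0.163.
Product: 0.335 × 0.163 = 0.05461.

0.05461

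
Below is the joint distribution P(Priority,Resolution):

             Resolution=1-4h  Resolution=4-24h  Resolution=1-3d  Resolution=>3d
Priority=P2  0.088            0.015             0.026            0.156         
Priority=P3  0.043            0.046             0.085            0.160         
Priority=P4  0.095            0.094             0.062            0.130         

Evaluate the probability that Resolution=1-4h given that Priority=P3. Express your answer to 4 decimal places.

P(Priority=P3) = 0.043 + 0.046 + 0.085 + 0.160 = 0.334.
P(Resolution=1-4h | Priority=P3) = 0.043/0.334 = 0.1287.

0.1287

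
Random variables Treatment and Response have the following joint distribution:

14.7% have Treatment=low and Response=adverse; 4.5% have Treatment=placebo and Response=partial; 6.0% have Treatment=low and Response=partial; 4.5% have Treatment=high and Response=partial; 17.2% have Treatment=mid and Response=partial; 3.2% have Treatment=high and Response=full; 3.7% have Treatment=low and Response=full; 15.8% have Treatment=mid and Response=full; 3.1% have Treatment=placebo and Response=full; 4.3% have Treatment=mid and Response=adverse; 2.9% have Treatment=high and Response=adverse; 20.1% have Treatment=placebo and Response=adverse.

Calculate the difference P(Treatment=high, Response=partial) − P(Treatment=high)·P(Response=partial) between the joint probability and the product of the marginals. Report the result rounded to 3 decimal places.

P(Treatment=high) = 0.045 + 0.032 + 0.029 = 0.106.
P(Response=partial) = 0.045 + 0.060 + 0.172 + 0.045 = 0.322.
P(Treatment=high, Response=partial) − P(Treatment=high)P(Response=partial) = 0.045 − 0.106×0.322 = 0.011.

0.011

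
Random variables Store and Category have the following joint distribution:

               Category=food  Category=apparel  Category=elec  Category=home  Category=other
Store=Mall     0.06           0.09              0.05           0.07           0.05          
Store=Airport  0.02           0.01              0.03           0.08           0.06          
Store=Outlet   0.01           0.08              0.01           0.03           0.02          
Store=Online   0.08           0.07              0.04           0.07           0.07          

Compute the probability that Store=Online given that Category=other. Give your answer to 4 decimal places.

0.3500

P(Category=other) = 0.05 + 0.06 + 0.02 + 0.07 = 0.20.
P(Store=Online | Category=other) = 0.07/0.20 = 0.3500.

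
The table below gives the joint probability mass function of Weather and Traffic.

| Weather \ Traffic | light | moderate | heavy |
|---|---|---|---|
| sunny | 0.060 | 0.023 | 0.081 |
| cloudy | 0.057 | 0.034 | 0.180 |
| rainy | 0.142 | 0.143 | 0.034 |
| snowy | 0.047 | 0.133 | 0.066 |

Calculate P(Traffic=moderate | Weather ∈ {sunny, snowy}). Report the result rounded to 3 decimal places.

0.380

P(Weather=sunny) = 0.060 + 0.023 + 0.081 = 0.164.
P(Weather=snowy) = 0.047 + 0.133 + 0.066 = 0.246.
P(Weather ∈ {sunny, snowy}) = 0.164 + 0.246 = 0.410; P(Traffic=moderate, Weather ∈ {sunny, snowy}) = 0.023 + 0.133 = 0.156.
P(Traffic=moderate | Weather ∈ {sunny, snowy}) = 0.156/0.410 = 0.380.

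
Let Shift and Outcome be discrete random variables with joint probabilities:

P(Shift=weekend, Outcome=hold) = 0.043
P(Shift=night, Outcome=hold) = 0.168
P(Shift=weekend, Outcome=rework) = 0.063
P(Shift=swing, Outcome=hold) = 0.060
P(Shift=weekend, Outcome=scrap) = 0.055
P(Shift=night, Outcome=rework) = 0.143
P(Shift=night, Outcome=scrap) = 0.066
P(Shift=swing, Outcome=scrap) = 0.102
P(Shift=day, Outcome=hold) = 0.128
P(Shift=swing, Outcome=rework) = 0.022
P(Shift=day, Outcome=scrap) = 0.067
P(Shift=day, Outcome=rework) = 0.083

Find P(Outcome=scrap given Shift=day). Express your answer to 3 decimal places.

0.241

P(Shift=day) = 0.083 + 0.067 + 0.128 = 0.278.
P(Outcome=scrap | Shift=day) = 0.067/0.278 = 0.241.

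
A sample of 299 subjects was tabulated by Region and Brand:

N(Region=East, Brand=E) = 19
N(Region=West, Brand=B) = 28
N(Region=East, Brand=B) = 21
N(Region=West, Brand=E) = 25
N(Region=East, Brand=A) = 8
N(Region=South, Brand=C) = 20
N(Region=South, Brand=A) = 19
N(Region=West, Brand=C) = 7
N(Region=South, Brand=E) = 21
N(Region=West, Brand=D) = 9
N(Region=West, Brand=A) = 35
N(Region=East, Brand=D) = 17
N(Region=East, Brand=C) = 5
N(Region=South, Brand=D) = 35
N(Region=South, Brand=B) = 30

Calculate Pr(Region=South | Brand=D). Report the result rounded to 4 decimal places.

0.5738

Total with Brand=D: 35 + 17 + 9 = 61.
P(Region=South | Brand=D) = 35/61 = 0.5738.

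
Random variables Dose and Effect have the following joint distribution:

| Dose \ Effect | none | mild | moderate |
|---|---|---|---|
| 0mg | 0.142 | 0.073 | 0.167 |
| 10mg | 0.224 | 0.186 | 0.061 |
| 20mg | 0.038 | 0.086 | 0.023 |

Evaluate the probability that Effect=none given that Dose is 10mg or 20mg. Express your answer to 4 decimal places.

P(Dose=10mg) = 0.224 + 0.186 + 0.061 = 0.471.
P(Dose=20mg) = 0.038 + 0.086 + 0.023 = 0.147.
P(Dose ∈ {10mg, 20mg}) = 0.471 + 0.147 = 0.618; P(Effect=none, Dose ∈ {10mg, 20mg}) = 0.224 + 0.038 = 0.262.
P(Effect=none | Dose ∈ {10mg, 20mg}) = 0.262/0.618 = 0.4239.

0.4239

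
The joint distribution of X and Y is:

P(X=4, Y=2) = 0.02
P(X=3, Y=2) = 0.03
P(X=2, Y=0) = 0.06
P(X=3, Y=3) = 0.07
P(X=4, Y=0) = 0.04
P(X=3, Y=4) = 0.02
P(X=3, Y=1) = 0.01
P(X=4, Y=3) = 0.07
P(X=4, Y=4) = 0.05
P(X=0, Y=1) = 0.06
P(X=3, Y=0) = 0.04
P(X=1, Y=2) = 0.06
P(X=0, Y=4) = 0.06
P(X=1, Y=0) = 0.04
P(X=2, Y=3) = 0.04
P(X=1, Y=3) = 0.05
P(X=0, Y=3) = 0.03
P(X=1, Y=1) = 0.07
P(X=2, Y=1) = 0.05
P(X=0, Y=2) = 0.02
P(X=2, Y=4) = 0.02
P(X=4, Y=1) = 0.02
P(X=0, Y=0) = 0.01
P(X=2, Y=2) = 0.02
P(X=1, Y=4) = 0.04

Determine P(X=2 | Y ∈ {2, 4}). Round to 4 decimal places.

P(Y=2) = 0.02 + 0.06 + 0.02 + 0.03 + 0.02 = 0.15.
P(Y=4) = 0.06 + 0.04 + 0.02 + 0.02 + 0.05 = 0.19.
P(Y ∈ {2, 4}) = 0.15 + 0.19 = 0.34; P(X=2, Y ∈ {2, 4}) = 0.02 + 0.02 = 0.04.
P(X=2 | Y ∈ {2, 4}) = 0.04/0.34 = 0.1176.

0.1176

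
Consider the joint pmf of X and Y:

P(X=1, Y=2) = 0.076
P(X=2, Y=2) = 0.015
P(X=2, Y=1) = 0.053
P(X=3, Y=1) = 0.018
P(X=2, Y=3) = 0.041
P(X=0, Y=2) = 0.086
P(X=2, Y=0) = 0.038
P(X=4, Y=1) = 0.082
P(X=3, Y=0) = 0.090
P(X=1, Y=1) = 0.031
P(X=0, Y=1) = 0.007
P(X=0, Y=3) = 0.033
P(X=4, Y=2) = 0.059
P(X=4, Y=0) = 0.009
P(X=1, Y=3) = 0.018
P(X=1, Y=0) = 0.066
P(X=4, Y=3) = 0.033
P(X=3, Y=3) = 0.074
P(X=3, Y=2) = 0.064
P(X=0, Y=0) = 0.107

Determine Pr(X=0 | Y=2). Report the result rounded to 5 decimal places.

P(Y=2) = 0.086 + 0.076 + 0.015 + 0.064 + 0.059 = 0.300.
P(X=0 | Y=2) = 0.086/0.300 = 0.28667.

0.28667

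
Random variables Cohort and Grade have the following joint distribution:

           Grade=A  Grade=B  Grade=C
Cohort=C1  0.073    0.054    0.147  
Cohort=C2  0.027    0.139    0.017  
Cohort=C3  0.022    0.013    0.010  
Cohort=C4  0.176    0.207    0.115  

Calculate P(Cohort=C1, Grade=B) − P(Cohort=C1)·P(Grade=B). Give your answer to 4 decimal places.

-0.0592

P(Cohort=C1) = 0.073 + 0.054 + 0.147 = 0.274.
P(Grade=B) = 0.054 + 0.139 + 0.013 + 0.207 = 0.413.
P(Cohort=C1, Grade=B) − P(Cohort=C1)P(Grade=B) = 0.054 − 0.274×0.413 = -0.0592.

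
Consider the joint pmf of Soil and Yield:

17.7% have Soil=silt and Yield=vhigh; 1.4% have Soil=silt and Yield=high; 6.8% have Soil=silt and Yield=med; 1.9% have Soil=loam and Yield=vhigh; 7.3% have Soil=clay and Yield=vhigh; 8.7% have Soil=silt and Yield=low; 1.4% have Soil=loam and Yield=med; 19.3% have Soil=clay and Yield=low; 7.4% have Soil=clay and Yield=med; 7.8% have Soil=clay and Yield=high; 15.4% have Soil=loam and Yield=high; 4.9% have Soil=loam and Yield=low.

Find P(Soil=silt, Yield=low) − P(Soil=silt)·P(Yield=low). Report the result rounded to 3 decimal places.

-0.027

P(Soil=silt) = 0.087 + 0.068 + 0.014 + 0.177 = 0.346.
P(Yield=low) = 0.049 + 0.193 + 0.087 = 0.329.
P(Soil=silt, Yield=low) − P(Soil=silt)P(Yield=low) = 0.087 − 0.346×0.329 = -0.027.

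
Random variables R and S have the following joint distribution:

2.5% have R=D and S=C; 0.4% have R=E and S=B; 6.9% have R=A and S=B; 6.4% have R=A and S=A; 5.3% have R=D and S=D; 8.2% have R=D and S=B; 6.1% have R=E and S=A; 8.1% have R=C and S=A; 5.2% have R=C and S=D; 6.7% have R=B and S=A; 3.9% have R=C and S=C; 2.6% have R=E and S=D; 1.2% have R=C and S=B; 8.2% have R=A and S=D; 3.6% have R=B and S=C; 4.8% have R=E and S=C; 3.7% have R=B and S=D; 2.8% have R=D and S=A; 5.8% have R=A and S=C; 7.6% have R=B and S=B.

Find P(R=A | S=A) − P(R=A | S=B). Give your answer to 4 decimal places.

-0.0713

P(S=A) = 0.064 + 0.067 + 0.081 + 0.028 + 0.061 = 0.301; P(R=A | S=A) = 0.064/0.301 = 0.21262.
P(S=B) = 0.069 + 0.076 + 0.012 + 0.082 + 0.004 = 0.243; P(R=A | S=B) = 0.069/0.243 = 0.28395.
Difference = -0.0713.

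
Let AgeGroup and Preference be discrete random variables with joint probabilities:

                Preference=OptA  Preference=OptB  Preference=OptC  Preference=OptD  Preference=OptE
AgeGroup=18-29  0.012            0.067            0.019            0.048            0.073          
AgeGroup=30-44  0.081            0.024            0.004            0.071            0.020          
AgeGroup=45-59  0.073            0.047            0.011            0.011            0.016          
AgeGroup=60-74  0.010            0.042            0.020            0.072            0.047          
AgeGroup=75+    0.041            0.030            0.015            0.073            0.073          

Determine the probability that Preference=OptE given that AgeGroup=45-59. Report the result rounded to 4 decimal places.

0.1013

P(AgeGroup=45-59) = 0.073 + 0.047 + 0.011 + 0.011 + 0.016 = 0.158.
P(Preference=OptE | AgeGroup=45-59) = 0.016/0.158 = 0.1013.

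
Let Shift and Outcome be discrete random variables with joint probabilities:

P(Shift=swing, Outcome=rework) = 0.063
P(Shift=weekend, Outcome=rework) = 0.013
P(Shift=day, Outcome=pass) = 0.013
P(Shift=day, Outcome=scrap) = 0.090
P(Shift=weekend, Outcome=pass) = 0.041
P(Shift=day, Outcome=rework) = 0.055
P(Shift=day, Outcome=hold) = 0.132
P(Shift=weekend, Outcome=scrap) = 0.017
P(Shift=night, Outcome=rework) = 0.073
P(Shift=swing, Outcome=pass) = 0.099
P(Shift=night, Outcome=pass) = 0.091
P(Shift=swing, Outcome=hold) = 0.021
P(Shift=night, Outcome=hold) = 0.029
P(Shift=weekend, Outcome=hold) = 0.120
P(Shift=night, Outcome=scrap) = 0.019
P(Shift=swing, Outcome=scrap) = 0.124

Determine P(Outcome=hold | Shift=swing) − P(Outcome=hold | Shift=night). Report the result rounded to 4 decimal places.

P(Shift=swing) = 0.099 + 0.063 + 0.124 + 0.021 = 0.307; P(Outcome=hold | Shift=swing) = 0.021/0.307 = 0.06840.
P(Shift=night) = 0.091 + 0.073 + 0.019 + 0.029 = 0.212; P(Outcome=hold | Shift=night) = 0.029/0.212 = 0.13679.
Difference = -0.0684.

-0.0684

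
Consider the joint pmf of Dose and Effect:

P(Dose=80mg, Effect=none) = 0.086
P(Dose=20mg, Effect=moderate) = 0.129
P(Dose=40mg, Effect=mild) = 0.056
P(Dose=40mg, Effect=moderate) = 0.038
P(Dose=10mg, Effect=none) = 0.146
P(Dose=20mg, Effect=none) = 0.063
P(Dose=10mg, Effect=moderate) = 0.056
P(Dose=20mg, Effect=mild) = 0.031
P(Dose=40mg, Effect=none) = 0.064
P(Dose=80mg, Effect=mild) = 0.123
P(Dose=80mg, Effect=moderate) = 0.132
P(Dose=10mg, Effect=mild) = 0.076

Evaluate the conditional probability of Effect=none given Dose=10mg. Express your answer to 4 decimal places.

0.5252

P(Dose=10mg) = 0.146 + 0.076 + 0.056 = 0.278.
P(Effect=none | Dose=10mg) = 0.146/0.278 = 0.5252.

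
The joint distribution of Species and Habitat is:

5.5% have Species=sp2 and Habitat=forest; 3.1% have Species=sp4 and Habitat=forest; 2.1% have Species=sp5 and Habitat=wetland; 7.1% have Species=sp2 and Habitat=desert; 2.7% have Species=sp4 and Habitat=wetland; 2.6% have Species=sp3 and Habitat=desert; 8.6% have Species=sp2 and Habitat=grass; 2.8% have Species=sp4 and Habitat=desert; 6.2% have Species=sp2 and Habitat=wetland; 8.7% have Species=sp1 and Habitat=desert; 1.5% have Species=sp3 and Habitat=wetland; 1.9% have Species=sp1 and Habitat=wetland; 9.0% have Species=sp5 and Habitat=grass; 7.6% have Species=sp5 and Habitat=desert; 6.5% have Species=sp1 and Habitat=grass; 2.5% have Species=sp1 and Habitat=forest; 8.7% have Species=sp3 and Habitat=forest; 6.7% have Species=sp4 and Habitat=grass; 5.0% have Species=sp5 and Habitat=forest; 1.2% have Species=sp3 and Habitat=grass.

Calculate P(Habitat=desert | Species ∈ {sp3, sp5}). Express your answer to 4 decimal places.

P(Species=sp3) = 0.087 + 0.012 + 0.015 + 0.026 = 0.140.
P(Species=sp5) = 0.050 + 0.090 + 0.021 + 0.076 = 0.237.
P(Species ∈ {sp3, sp5}) = 0.140 + 0.237 = 0.377; P(Habitat=desert, Species ∈ {sp3, sp5}) = 0.026 + 0.076 = 0.102.
P(Habitat=desert | Species ∈ {sp3, sp5}) = 0.102/0.377 = 0.2706.

0.2706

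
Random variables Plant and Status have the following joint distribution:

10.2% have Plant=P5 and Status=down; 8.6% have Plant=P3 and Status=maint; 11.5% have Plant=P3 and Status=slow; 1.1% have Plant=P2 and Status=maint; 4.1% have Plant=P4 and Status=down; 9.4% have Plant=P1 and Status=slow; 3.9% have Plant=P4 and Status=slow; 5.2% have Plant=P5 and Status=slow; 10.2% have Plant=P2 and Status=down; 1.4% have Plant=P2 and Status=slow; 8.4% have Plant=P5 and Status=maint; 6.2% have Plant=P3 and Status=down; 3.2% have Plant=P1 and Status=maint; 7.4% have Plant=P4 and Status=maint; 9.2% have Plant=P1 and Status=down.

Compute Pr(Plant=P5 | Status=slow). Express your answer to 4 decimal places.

0.1656

P(Status=slow) = 0.094 + 0.014 + 0.115 + 0.039 + 0.052 = 0.314.
P(Plant=P5 | Status=slow) = 0.052/0.314 = 0.1656.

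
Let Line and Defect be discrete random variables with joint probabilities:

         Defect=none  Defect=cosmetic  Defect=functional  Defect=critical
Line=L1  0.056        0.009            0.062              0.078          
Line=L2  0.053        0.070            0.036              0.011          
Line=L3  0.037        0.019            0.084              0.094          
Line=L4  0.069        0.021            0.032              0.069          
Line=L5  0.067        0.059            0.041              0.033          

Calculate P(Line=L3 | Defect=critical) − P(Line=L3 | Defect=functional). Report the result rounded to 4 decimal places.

P(Defect=critical) = 0.078 + 0.011 + 0.094 + 0.069 + 0.033 = 0.285; P(Line=L3 | Defect=critical) = 0.094/0.285 = 0.32982.
P(Defect=functional) = 0.062 + 0.036 + 0.084 + 0.032 + 0.041 = 0.255; P(Line=L3 | Defect=functional) = 0.084/0.255 = 0.32941.
Difference = 0.0004.

0.0004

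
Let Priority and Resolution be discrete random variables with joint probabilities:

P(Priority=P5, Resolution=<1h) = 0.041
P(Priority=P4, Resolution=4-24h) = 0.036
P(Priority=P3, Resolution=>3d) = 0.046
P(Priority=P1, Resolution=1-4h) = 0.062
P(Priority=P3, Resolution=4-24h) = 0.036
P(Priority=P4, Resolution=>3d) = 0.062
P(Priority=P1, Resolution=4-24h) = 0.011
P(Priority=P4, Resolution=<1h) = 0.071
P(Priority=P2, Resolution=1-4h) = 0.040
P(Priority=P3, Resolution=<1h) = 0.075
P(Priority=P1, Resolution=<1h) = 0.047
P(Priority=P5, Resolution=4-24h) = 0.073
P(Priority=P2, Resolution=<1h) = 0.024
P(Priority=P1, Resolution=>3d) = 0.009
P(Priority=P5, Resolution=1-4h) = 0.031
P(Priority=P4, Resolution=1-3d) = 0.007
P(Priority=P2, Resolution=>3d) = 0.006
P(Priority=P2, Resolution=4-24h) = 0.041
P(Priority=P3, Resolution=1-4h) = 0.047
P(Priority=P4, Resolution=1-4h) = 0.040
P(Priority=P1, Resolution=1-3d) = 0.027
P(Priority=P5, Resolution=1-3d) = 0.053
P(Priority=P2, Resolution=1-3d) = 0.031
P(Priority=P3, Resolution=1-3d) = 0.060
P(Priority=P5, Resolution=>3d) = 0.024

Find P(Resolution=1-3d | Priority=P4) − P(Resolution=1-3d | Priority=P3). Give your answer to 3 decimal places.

-0.195

P(Priority=P4) = 0.071 + 0.040 + 0.036 + 0.007 + 0.062 = 0.216; P(Resolution=1-3d | Priority=P4) = 0.007/0.216 = 0.0324.
P(Priority=P3) = 0.075 + 0.047 + 0.036 + 0.060 + 0.046 = 0.264; P(Resolution=1-3d | Priority=P3) = 0.060/0.264 = 0.2273.
Difference = -0.195.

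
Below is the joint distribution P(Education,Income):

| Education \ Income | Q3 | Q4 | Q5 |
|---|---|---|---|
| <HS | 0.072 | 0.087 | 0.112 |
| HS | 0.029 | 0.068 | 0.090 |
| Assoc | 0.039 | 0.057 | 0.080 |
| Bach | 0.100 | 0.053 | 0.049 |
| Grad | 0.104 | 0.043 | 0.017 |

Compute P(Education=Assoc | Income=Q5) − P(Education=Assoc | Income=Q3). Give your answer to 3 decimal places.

0.117

P(Income=Q5) = 0.112 + 0.090 + 0.080 + 0.049 + 0.017 = 0.348; P(Education=Assoc | Income=Q5) = 0.080/0.348 = 0.2299.
P(Income=Q3) = 0.072 + 0.029 + 0.039 + 0.100 + 0.104 = 0.344; P(Education=Assoc | Income=Q3) = 0.039/0.344 = 0.1134.
Difference = 0.117.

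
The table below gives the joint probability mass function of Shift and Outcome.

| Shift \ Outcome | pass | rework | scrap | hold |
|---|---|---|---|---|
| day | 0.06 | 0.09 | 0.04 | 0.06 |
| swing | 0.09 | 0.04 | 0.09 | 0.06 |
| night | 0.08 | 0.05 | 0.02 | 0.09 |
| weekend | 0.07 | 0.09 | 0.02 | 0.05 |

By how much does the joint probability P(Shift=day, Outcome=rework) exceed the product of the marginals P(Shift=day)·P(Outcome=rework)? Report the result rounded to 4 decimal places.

P(Shift=day) = 0.06 + 0.09 + 0.04 + 0.06 = 0.25.
P(Outcome=rework) = 0.09 + 0.04 + 0.05 + 0.09 = 0.27.
P(Shift=day, Outcome=rework) − P(Shift=day)P(Outcome=rework) = 0.09 − 0.25×0.27 = 0.0225.

0.0225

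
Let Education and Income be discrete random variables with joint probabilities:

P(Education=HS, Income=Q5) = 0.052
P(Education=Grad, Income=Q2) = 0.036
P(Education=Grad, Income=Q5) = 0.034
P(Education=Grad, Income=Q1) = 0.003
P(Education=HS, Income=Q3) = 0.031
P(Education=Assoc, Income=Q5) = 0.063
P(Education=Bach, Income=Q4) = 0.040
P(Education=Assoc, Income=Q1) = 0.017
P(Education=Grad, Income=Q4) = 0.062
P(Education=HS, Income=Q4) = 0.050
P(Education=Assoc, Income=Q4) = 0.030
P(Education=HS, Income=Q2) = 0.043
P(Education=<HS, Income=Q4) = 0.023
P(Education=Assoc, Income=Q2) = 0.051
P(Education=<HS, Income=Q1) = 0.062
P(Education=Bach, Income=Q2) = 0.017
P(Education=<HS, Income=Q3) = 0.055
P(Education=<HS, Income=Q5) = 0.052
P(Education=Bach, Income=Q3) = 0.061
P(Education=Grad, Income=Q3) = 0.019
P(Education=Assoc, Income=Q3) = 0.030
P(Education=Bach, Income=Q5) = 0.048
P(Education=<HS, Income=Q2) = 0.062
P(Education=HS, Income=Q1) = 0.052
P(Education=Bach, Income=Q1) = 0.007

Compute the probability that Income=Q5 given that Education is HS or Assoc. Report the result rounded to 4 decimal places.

P(Education=HS) = 0.052 + 0.043 + 0.031 + 0.050 + 0.052 = 0.228.
P(Education=Assoc) = 0.017 + 0.051 + 0.030 + 0.030 + 0.063 = 0.191.
P(Education ∈ {HS, Assoc}) = 0.228 + 0.191 = 0.419; P(Income=Q5, Education ∈ {HS, Assoc}) = 0.052 + 0.063 = 0.115.
P(Income=Q5 | Education ∈ {HS, Assoc}) = 0.115/0.419 = 0.2745.

0.2745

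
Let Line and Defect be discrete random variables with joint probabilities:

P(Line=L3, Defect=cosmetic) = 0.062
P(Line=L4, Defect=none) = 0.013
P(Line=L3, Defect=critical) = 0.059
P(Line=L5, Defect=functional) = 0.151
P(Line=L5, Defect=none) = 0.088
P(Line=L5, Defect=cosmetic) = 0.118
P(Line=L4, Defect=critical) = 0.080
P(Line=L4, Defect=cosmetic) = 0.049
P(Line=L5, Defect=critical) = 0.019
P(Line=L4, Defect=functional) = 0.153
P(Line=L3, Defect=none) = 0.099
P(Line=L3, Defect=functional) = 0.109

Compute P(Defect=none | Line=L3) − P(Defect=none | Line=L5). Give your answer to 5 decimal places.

P(Line=L3) = 0.099 + 0.062 + 0.109 + 0.059 = 0.329; P(Defect=none | Line=L3) = 0.099/0.329 = 0.300912.
P(Line=L5) = 0.088 + 0.118 + 0.151 + 0.019 = 0.376; P(Defect=none | Line=L5) = 0.088/0.376 = 0.234043.
Difference = 0.06687.

0.06687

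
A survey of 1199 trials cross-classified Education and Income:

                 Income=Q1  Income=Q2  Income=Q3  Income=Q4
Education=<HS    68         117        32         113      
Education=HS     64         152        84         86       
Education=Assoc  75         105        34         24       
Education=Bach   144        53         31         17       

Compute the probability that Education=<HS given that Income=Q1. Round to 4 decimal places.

Total with Income=Q1: 68 + 64 + 75 + 144 = 351.
P(Education=<HS | Income=Q1) = 68/351 = 0.1937.

0.1937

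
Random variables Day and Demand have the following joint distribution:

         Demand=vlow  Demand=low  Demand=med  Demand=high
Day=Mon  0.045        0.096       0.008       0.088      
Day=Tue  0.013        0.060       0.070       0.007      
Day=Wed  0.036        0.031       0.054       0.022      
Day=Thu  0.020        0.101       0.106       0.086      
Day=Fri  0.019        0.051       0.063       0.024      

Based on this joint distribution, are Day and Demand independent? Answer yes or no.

P(Day=Mon) = 0.237 and P(Demand=med) = 0.301, so their product is 0.07134, but P(Day=Mon, Demand=med) = 0.008. Since these differ, Day and Demand are not independent.

no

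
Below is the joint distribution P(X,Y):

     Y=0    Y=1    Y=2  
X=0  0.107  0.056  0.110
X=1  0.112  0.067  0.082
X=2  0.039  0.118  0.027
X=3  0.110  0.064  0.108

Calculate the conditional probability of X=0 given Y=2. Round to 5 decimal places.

0.33639

P(Y=2) = 0.110 + 0.082 + 0.027 + 0.108 = 0.327.
P(X=0 | Y=2) = 0.110/0.327 = 0.33639.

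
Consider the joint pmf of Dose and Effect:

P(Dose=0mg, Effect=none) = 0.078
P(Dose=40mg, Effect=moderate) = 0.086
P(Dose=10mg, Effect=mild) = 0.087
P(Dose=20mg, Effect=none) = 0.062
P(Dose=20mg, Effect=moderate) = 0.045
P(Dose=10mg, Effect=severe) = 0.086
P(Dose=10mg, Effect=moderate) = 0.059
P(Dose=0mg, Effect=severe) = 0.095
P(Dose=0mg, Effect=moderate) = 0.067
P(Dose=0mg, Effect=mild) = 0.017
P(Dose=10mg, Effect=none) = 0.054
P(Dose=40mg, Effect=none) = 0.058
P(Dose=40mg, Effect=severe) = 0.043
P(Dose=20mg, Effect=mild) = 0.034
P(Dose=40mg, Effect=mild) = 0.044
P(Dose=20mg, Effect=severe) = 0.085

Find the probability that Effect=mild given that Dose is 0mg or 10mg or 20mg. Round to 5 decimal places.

P(Dose=0mg) = 0.078 + 0.017 + 0.067 + 0.095 = 0.257.
P(Dose=10mg) = 0.054 + 0.087 + 0.059 + 0.086 = 0.286.
P(Dose=20mg) = 0.062 + 0.034 + 0.045 + 0.085 = 0.226.
P(Dose ∈ {0mg, 10mg, 20mg}) = 0.257 + 0.286 + 0.226 = 0.769; P(Effect=mild, Dose ∈ {0mg, 10mg, 20mg}) = 0.017 + 0.087 + 0.034 = 0.138.
P(Effect=mild | Dose ∈ {0mg, 10mg, 20mg}) = 0.138/0.769 = 0.17945.

0.17945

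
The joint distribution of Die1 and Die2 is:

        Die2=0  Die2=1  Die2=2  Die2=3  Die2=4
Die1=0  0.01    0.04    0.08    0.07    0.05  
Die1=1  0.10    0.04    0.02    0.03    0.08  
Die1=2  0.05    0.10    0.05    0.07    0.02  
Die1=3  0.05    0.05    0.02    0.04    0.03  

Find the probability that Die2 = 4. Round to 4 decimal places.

0.1800

P(Die2=4) = 0.05 + 0.08 + 0.02 + 0.03 = 0.18.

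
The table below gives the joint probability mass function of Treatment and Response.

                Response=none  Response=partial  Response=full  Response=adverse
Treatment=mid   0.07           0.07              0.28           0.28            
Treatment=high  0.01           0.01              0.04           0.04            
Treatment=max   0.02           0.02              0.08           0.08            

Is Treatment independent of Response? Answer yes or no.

Every cell satisfies P(Treatment,Response) = P(Treatment)·P(Response). For instance P(Treatment=max) = 0.20, P(Response=adverse) = 0.40, and 0.20×0.40 = 0.08 matches the joint entry. So Treatment and Response are independent.

yes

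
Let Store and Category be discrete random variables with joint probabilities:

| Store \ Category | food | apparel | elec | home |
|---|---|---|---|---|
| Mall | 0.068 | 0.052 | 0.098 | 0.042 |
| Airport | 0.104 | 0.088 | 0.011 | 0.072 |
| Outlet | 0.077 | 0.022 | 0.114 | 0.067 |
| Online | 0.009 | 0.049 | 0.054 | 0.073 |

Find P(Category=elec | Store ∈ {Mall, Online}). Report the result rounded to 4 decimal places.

P(Store=Mall) = 0.068 + 0.052 + 0.098 + 0.042 = 0.260.
P(Store=Online) = 0.009 + 0.049 + 0.054 + 0.073 = 0.185.
P(Store ∈ {Mall, Online}) = 0.260 + 0.185 = 0.445; P(Category=elec, Store ∈ {Mall, Online}) = 0.098 + 0.054 = 0.152.
P(Category=elec | Store ∈ {Mall, Online}) = 0.152/0.445 = 0.3416.

0.3416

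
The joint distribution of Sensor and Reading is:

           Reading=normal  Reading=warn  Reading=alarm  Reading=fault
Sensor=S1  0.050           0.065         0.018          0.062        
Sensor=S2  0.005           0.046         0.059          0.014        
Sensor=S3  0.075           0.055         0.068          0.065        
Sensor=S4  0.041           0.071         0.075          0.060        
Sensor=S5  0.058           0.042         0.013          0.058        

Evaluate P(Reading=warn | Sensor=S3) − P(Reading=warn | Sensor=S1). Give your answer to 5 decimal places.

-0.12421

P(Sensor=S3) = 0.075 + 0.055 + 0.068 + 0.065 = 0.263; P(Reading=warn | Sensor=S3) = 0.055/0.263 = 0.209125.
P(Sensor=S1) = 0.050 + 0.065 + 0.018 + 0.062 = 0.195; P(Reading=warn | Sensor=S1) = 0.065/0.195 = 0.333333.
Difference = -0.12421.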